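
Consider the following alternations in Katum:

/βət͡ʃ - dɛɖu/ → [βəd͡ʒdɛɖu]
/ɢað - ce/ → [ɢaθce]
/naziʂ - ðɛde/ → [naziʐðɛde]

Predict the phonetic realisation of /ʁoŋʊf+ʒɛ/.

The data show regressive voicing assimilation: /t͡ʃ/ → [d͡ʒ] before /d/; /ð/ → [θ] before /c/; /ʂ/ → [ʐ] before /ð/. In each pair only voicing changes, matching the following consonant, while place and manner stay constant.
/f/ is a voiceless labiodental fricative. The following trigger /ʒ/ is voiced, so /f/ must become voiced as well.
The voiced labiodental fricative is [v], so /f/ → [v].

[ʁoŋʊvʒɛ]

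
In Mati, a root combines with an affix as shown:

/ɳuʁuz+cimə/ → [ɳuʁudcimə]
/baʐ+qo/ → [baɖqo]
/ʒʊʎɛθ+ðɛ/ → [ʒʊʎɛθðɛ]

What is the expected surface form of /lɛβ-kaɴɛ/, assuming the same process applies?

The data show regressive manner assimilation: /z/ → [d] before /c/; /ʐ/ → [ɖ] before /q/. In each pair only manner changes, matching the following consonant, while place and voice stay constant.
Nothing changes in [ʒʊʎɛθðɛ]: there the adjacent consonants already agree in manner (/θ/ and /ð/ are both fricatives), so this form is consistent with the same rule.
The rule targets /β/ (voiced bilabial fricative), which sits before the trigger /k/ (stop).
A voiced bilabial stop is [b], so the surface segment is [b].

[lɛbkaɴɛ]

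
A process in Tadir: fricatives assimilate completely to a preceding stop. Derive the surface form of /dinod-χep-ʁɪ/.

/χ/ is the segment targeted by the rule; it sits immediately after /d/, so it assimilates completely and surfaces as [d].
The same rule applies at the second boundary: /ʁ/ → [p] next to /p/.

[dinoddeppɪ]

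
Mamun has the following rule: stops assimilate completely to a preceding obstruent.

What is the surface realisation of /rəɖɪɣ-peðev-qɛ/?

[rəɖɪɣɣeðevvɛ]

/p/ is the segment targeted by the rule; it sits immediately after /ɣ/, so it assimilates completely and surfaces as [ɣ].
At the second juncture, /q/ likewise becomes [v] adjacent to /v/.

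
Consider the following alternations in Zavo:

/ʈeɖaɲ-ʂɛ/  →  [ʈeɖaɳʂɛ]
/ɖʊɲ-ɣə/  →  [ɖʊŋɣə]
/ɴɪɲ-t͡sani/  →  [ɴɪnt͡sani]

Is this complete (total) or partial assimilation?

Comparing underlying and surface forms, /ɲ/ → [ɳ] is the alternation; the neighbouring /ʂ/ is constant.
The change palatal → retroflex matches the place of the following /ʂ/, identifying this as place assimilation.
Manner and voice are unchanged, so the assimilation is partial, not total.
Checking the remaining alternations: /ɲ/ → [ŋ] before /ɣ/ (palatal → velar, matching velar); /ɲ/ → [n] before /t͡s/ (palatal → alveolar, matching alveolar) — only place changes, and always toward the following segment.

partial assimilation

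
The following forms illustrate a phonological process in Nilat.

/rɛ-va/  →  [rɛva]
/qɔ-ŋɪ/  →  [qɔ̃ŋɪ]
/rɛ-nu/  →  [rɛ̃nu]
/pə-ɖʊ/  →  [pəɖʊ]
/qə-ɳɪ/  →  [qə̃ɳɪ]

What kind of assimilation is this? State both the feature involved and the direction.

regressive nasality assimilation (vowel nasalisation)

The vowel /ɔ/ surfaces as nasalised [ɔ̃] next to the following nasal /ŋ/ — it has acquired the [+nasal] feature of its neighbour.
The other forms show the same pattern: /ɛ/ → [ɛ̃] before /n/; /ə/ → [ə̃] before /ɳ/ — each time a vowel is nasalised next to a following nasal.
No change occurs in [rɛva], [pəɖʊ] because the vowel at the boundary is adjacent to an oral consonant, not a nasal (/ɛ/ next to /v/; /ə/ next to /ɖ/).
Because the conditioning nasal is to the right of the vowel that changes, the process is regressive (anticipatory).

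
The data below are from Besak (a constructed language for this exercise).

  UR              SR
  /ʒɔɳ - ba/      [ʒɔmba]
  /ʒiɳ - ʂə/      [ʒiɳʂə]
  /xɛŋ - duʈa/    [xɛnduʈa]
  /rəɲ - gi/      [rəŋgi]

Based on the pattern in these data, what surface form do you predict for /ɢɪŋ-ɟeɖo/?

The data show regressive place assimilation: /ɳ/ → [m] before /b/; /ŋ/ → [n] before /d/; /ɲ/ → [ŋ] before /g/. In each pair only place changes, matching the following consonant, while manner and voice stay constant.
Nothing changes in [ʒiɳʂə]: there the adjacent consonants already agree in place (/ɳ/ and /ʂ/ are both retroflex), so this form is consistent with the same rule.
/ŋ/ is a voiced velar nasal. The following trigger /ɟ/ is palatal, so /ŋ/ must become palatal as well.
A voiced palatal nasal is [ɲ], so the surface segment is [ɲ].

[ɢɪɲɟeɖo]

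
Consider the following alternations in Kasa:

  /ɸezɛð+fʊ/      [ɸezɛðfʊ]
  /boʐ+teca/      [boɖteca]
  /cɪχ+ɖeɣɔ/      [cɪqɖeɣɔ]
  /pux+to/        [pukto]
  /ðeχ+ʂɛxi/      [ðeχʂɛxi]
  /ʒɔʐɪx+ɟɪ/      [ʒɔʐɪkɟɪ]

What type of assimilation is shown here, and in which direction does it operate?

Underlying /ʐ/ is realised as [ɖ] next to /t/; /t/ itself does not change.
/ʐ/ is a fricative while /t/ is a stop; the output [ɖ] is a stop, matching the trigger — so the feature that spreads is manner.
Place and voice are unchanged, so the assimilation is partial, not total.
The same holds elsewhere in the data: /χ/ → [q] before /ɖ/ (fricative → stop, matching a stop); /x/ → [k] before /t/ (fricative → stop, matching a stop); /x/ → [k] before /ɟ/ (fricative → stop, matching a stop) — only manner changes, and always toward the following segment.
No alternation appears in [ɸezɛðfʊ], [ðeχʂɛxi]: there the adjacent consonants already agree in manner (/ð/ and /f/ are both fricatives; /χ/ and /ʂ/ are both fricatives), so these forms are consistent with the same rule.
The trigger is the following segment, so the direction is regressive (anticipatory).

regressive manner assimilation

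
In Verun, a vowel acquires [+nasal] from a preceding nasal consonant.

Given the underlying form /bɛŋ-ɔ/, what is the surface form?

The vowel /ɔ/ is adjacent to the preceding nasal /ŋ/, so it acquires [+nasal] and surfaces as [ɔ̃].

[bɛŋɔ̃]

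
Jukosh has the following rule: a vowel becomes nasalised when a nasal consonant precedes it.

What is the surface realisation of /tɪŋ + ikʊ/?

/i/ sits next to the nasal /ŋ/ and is therefore nasalised to [ĩ].

[tɪŋĩkʊ]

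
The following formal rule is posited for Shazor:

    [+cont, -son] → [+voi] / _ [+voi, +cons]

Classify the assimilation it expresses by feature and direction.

The target ([+cont, -son], fricatives) acquires [+voi] next to a voiced consonant ([+voi, +cons]) — it takes on the voicing of its neighbour, so the feature that spreads is voicing.
Since the environment is written after the underscore, the trigger follows the target; the direction is regressive.

regressive voicing assimilation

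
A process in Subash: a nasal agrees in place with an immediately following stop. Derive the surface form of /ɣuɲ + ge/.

/ɲ/ is a voiced palatal nasal. The following trigger /g/ is velar, so /ɲ/ must become velar as well.
Changing only its place to velar gives [ŋ] — the voiced velar nasal.

[ɣuŋge]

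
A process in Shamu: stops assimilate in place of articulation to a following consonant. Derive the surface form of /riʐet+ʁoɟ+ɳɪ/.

The rule targets /t/ (voiceless alveolar stop), which sits before the trigger /ʁ/ (uvular).
Changing only its place to uvular gives [q] — the voiceless uvular stop.
At the second juncture, /ɟ/ likewise becomes [ɖ] adjacent to /ɳ/.

[riʐeqʁoɖɳɪ]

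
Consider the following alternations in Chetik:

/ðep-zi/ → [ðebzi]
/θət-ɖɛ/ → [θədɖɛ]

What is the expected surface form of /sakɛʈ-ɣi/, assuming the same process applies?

The data show regressive voicing assimilation: /p/ → [b] before /z/; /t/ → [d] before /ɖ/. In each pair only voicing changes, matching the following consonant, while place and manner stay constant.
The rule targets /ʈ/ (voiceless retroflex stop), which sits before the trigger /ɣ/ (voiced).
A voiced retroflex stop is [ɖ], so the surface segment is [ɖ].

[sakɛɖɣi]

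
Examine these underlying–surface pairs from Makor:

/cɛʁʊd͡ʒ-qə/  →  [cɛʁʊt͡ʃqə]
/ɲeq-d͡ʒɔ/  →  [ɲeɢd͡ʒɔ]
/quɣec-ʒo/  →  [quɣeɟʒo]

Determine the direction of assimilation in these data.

regressive

Comparing underlying and surface forms, /d͡ʒ/ → [t͡ʃ] is the alternation; the neighbouring /q/ is constant.
The change voiced → voiceless matches the voicing of the following /q/, identifying this as voicing assimilation.
The other alternating forms pattern the same way: /q/ → [ɢ] before /d͡ʒ/ (voiceless → voiced, matching voiced); /c/ → [ɟ] before /ʒ/ (voiceless → voiced, matching voiced) — only voicing changes, and always toward the following segment.
Since the segment that changes precedes the conditioning segment, the assimilation is regressive.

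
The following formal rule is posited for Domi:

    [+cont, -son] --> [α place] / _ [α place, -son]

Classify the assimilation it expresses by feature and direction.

regressive place assimilation

The shared variable α links the value of the place features (abbreviated [place]) on the target to the same value on the neighbouring segment, so place is the feature that assimilates.
Since the environment is written after the underscore, the trigger follows the target; the direction is regressive.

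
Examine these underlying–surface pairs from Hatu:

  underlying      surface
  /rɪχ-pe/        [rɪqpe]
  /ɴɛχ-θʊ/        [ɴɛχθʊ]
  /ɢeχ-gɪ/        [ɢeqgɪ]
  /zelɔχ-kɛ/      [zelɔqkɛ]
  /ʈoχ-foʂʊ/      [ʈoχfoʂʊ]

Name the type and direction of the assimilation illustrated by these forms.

The segment that alternates is /χ/, which surfaces as [q] when adjacent to /p/.
/χ/ is a fricative while /p/ is a stop; the output [q] is a stop, matching the trigger — so the feature that spreads is manner.
Place and voice are unchanged, so the assimilation is partial, not total.
The other alternating forms pattern the same way: /χ/ → [q] before /g/ (fricative → stop, matching a stop); /χ/ → [q] before /k/ (fricative → stop, matching a stop) — only manner changes, and always toward the following segment.
No alternation appears in [ɴɛχθʊ], [ʈoχfoʂʊ]: there the adjacent consonants already agree in manner (/χ/ and /θ/ are both fricatives; /χ/ and /f/ are both fricatives), so these forms are consistent with the same rule.
Since the segment that changes precedes the conditioning segment, the assimilation is regressive.

regressive manner assimilation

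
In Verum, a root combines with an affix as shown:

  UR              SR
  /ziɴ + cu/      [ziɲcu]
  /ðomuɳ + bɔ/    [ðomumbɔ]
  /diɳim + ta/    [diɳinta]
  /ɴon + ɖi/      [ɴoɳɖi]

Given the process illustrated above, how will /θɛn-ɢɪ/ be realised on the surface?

[θɛɴɢɪ]

The data show regressive place assimilation: /ɴ/ → [ɲ] before /c/; /ɳ/ → [m] before /b/; /m/ → [n] before /t/; /n/ → [ɳ] before /ɖ/. In each pair only place changes, matching the following consonant, while manner and voice stay constant.
The rule targets /n/ (voiced alveolar nasal), which sits before the trigger /ɢ/ (uvular).
Changing only its place to uvular gives [ɴ] — the voiced uvular nasal.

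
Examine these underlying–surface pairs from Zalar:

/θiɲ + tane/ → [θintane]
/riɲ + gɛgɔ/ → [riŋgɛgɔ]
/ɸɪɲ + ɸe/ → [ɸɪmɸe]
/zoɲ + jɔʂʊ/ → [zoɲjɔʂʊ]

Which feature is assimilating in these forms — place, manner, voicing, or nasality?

Comparing underlying and surface forms, /ɲ/ → [n] is the alternation; the neighbouring /t/ is constant.
The change palatal → alveolar matches the place of the following /t/, identifying this as place assimilation.
Checking the remaining alternations: /ɲ/ → [ŋ] before /g/ (palatal → velar, matching velar); /ɲ/ → [m] before /ɸ/ (palatal → bilabial, matching bilabial) — only place changes, and always toward the following segment.
Nothing changes in [zoɲjɔʂʊ]: there the adjacent consonants already agree in place (/ɲ/ and /j/ are both palatal), so this form is consistent with the same rule.

place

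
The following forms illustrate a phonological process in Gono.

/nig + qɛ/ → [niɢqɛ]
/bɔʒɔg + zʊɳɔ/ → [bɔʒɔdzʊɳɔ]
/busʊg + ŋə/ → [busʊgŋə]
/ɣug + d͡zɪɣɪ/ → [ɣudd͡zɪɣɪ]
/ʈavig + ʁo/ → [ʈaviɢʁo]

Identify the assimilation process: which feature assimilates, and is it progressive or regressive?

regressive place assimilation

Underlying /g/ is realised as [ɢ] next to /q/; /q/ itself does not change.
/g/ is velar while /q/ is uvular; the output [ɢ] is uvular, matching the trigger — so the feature that spreads is place.
Manner and voice are unchanged, so the assimilation is partial, not total.
Checking the remaining alternations: /g/ → [d] before /z/ (velar → alveolar, matching alveolar); /g/ → [d] before /d͡z/ (velar → alveolar, matching alveolar); /g/ → [ɢ] before /ʁ/ (velar → uvular, matching uvular) — only place changes, and always toward the following segment.
Nothing changes in [busʊgŋə]: there the adjacent consonants already agree in place (/g/ and /ŋ/ are both velar), so this form is consistent with the same rule.
The trigger is the following segment, so the direction is regressive (anticipatory).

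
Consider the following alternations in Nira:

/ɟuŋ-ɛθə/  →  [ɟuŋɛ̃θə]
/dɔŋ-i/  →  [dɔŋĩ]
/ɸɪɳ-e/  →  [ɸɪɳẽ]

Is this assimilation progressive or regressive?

progressive

The vowel /ɛ/ surfaces as nasalised [ɛ̃] next to the preceding nasal /ŋ/ — it has acquired the [+nasal] feature of its neighbour.
Likewise in the remaining data: /i/ → [ĩ] after /ŋ/; /e/ → [ẽ] after /ɳ/ — each time a vowel is nasalised next to a preceding nasal.
Because the conditioning nasal is to the left of the vowel that changes, the process is progressive (perseverative).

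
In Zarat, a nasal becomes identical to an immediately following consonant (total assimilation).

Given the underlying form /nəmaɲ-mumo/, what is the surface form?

[nəmammumo]

/ɲ/ is the segment targeted by the rule; it sits immediately before /m/, so it assimilates completely and surfaces as [m].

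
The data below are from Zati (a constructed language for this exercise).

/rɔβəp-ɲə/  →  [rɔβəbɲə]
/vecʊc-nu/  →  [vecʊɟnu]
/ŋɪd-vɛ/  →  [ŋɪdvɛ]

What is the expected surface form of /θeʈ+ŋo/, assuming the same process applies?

[θeɖŋo]

The data show regressive voicing assimilation: /p/ → [b] before /ɲ/; /c/ → [ɟ] before /n/. In each pair only voicing changes, matching the following consonant, while place and manner stay constant.
Nothing changes in [ŋɪdvɛ]: there the adjacent consonants already agree in voicing (/d/ and /v/ are both voiced), so this form is consistent with the same rule.
The rule targets /ʈ/ (voiceless retroflex stop), which sits before the trigger /ŋ/ (voiced).
The voiced retroflex stop is [ɖ], so /ʈ/ → [ɖ].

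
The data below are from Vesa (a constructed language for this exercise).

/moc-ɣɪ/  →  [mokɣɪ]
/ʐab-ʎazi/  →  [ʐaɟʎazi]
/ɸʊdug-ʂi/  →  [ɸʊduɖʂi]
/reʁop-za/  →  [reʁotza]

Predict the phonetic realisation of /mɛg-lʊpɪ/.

[mɛdlʊpɪ]

The data show regressive place assimilation: /c/ → [k] before /ɣ/; /b/ → [ɟ] before /ʎ/; /g/ → [ɖ] before /ʂ/; /p/ → [t] before /z/. In each pair only place changes, matching the following consonant, while manner and voice stay constant.
/g/ is a voiced velar stop. The following trigger /l/ is alveolar, so /g/ must become alveolar as well.
A voiced alveolar stop is [d], so the surface segment is [d].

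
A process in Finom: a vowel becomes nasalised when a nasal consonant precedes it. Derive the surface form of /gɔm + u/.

[gɔmũ]

The vowel /u/ is adjacent to the preceding nasal /m/, so it acquires [+nasal] and surfaces as [ũ].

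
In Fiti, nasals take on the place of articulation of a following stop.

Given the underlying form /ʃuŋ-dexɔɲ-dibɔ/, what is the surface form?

The rule targets /ŋ/ (voiced velar nasal), which sits before the trigger /d/ (alveolar).
A voiced alveolar nasal is [n], so the surface segment is [n].
At the second juncture, /ɲ/ likewise becomes [n] adjacent to /d/.

[ʃundexɔndibɔ]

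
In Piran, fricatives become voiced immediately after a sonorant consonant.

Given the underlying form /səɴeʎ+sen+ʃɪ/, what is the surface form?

The rule targets /s/ (voiceless alveolar fricative), which sits after the trigger /ʎ/ (voiced).
The voiced alveolar fricative is [z], so /s/ → [z].
The same rule applies at the second boundary: /ʃ/ → [ʒ] next to /n/.

[səɴeʎzenʒɪ]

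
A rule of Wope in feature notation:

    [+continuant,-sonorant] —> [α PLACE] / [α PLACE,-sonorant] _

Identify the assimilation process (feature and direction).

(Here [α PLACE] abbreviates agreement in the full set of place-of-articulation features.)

progressive place assimilation

The rule copies the place features (abbreviated [PLACE]) from the environment onto the target, so the assimilating feature is place.
Since the environment is written before the underscore, the trigger precedes the target; the direction is progressive.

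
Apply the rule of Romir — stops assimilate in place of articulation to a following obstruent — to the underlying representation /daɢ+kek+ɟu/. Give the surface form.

[dagkecɟu]

/ɢ/ is a voiced uvular stop. The following trigger /k/ is velar, so /ɢ/ must become velar as well.
A voiced velar stop is [g], so the surface segment is [g].
The same rule applies at the second boundary: /k/ → [c] next to /ɟ/.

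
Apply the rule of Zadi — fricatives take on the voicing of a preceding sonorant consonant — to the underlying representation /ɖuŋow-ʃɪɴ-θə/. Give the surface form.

[ɖuŋowʒɪɴðə]

/ʃ/ is a voiceless postalveolar fricative. The preceding trigger /w/ is voiced, so /ʃ/ must become voiced as well.
A voiced postalveolar fricative is [ʒ], so the surface segment is [ʒ].
At the second juncture, /θ/ likewise becomes [ð] adjacent to /ɴ/.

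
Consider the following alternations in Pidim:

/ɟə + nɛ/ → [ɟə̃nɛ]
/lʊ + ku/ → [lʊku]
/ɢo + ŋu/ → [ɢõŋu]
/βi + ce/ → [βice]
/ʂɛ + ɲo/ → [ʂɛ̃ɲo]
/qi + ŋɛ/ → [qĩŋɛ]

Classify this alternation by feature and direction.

The vowel /ə/ surfaces as nasalised [ə̃] next to the following nasal /n/ — it has acquired the [+nasal] feature of its neighbour.
The other forms show the same pattern: /o/ → [õ] before /ŋ/; /ɛ/ → [ɛ̃] before /ɲ/; /i/ → [ĩ] before /ŋ/ — each time a vowel is nasalised next to a following nasal.
No change occurs in [lʊku], [βice] because the vowel at the boundary is adjacent to an oral consonant, not a nasal (/ʊ/ next to /k/; /i/ next to /c/).
Because the conditioning nasal is to the right of the vowel that changes, the process is regressive (anticipatory).

regressive nasality assimilation (vowel nasalisation)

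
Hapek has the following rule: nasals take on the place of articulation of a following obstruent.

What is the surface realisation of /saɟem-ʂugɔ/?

[saɟeɳʂugɔ]

The rule targets /m/ (voiced bilabial nasal), which sits before the trigger /ʂ/ (retroflex).
A voiced retroflex nasal is [ɳ], so the surface segment is [ɳ].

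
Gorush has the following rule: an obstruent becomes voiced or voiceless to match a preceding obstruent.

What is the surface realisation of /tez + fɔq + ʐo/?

[tezvɔqʂo]

The rule targets /f/ (voiceless labiodental fricative), which sits after the trigger /z/ (voiced).
A voiced labiodental fricative is [v], so the surface segment is [v].
The same rule applies at the second boundary: /ʐ/ → [ʂ] next to /q/.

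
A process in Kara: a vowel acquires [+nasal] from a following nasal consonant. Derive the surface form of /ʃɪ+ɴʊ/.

/ɪ/ sits next to the nasal /ɴ/ and is therefore nasalised to [ɪ̃].

[ʃɪ̃ɴʊ]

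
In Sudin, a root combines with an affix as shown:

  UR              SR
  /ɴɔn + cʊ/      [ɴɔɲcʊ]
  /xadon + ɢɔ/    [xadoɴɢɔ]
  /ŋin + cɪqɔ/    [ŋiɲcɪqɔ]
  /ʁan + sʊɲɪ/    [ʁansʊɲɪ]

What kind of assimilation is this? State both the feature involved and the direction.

regressive place assimilation

Underlying /n/ is realised as [ɲ] next to /c/; /c/ itself does not change.
The change alveolar → palatal matches the place of the following /c/, identifying this as place assimilation.
Manner and voice are unchanged, so the assimilation is partial, not total.
The same holds elsewhere in the data: /n/ → [ɴ] before /ɢ/ (alveolar → uvular, matching uvular) — only place changes, and always toward the following segment.
Nothing changes in [ʁansʊɲɪ]: there the adjacent consonants already agree in place (/n/ and /s/ are both alveolar), so this form is consistent with the same rule.
Since the segment that changes precedes the conditioning segment, the assimilation is regressive.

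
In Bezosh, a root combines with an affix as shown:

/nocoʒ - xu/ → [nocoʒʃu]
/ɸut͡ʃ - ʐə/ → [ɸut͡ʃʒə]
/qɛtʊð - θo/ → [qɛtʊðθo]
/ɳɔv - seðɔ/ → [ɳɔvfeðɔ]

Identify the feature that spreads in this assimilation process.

place

Underlying /x/ is realised as [ʃ] next to /ʒ/; /ʒ/ itself does not change.
/x/ is velar while /ʒ/ is postalveolar; the output [ʃ] is postalveolar, matching the trigger — so the feature that spreads is place.
The other alternating forms pattern the same way: /ʐ/ → [ʒ] after /t͡ʃ/ (retroflex → postalveolar, matching postalveolar); /s/ → [f] after /v/ (alveolar → labiodental, matching labiodental) — only place changes, and always toward the preceding segment.
Nothing changes in [qɛtʊðθo]: there the adjacent consonants already agree in place (/θ/ and /ð/ are both dental), so this form is consistent with the same rule.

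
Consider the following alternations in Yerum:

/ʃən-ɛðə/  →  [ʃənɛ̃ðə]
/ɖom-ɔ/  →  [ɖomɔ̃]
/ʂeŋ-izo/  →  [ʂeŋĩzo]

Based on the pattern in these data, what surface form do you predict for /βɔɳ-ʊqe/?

[βɔɳʊ̃qe]

The data show progressive nasality assimilation (vowel nasalisation): /ɛ/ → [ɛ̃] after /n/; /ɔ/ → [ɔ̃] after /m/; /i/ → [ĩ] after /ŋ/ — a vowel is nasalised by an immediately preceding nasal consonant.
The vowel /ʊ/ is adjacent to the preceding nasal /ɳ/, so it acquires [+nasal] and surfaces as [ʊ̃].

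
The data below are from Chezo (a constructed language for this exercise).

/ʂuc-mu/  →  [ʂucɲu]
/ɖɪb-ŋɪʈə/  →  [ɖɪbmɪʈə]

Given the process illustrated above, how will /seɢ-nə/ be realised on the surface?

[seɢɴə]

The data show progressive place assimilation: /m/ → [ɲ] after /c/; /ŋ/ → [m] after /b/. In each pair only place changes, matching the preceding consonant, while manner and voice stay constant.
/n/ is a voiced alveolar nasal. The preceding trigger /ɢ/ is uvular, so /n/ must become uvular as well.
A voiced uvular nasal is [ɴ], so the surface segment is [ɴ].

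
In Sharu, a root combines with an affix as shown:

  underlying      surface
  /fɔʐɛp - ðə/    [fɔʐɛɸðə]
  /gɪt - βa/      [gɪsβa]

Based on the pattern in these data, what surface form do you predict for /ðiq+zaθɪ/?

[ðiχzaθɪ]

The data show regressive manner assimilation: /p/ → [ɸ] before /ð/; /t/ → [s] before /β/. In each pair only manner changes, matching the following consonant, while place and voice stay constant.
/q/ is a voiceless uvular stop. The following trigger /z/ is a fricative, so /q/ must become a fricative as well.
The voiceless uvular fricative is [χ], so /q/ → [χ].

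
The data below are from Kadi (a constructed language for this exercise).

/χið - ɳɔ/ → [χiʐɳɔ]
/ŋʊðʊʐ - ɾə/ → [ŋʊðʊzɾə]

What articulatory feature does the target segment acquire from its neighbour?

place

Comparing underlying and surface forms, /ð/ → [ʐ] is the alternation; the neighbouring /ɳ/ is constant.
The change dental → retroflex matches the place of the following /ɳ/, identifying this as place assimilation.
The same holds elsewhere in the data: /ʐ/ → [z] before /ɾ/ (retroflex → alveolar, matching alveolar) — only place changes, and always toward the following segment.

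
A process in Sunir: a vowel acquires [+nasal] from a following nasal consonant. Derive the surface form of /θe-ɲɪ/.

[θẽɲɪ]

/e/ sits next to the nasal /ɲ/ and is therefore nasalised to [ẽ].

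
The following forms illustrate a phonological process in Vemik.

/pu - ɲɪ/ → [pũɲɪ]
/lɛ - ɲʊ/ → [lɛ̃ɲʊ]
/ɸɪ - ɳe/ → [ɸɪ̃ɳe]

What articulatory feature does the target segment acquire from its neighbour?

nasality

The vowel /u/ surfaces as nasalised [ũ] next to the following nasal /ɲ/ — it has acquired the [+nasal] feature of its neighbour.
The other forms show the same pattern: /ɛ/ → [ɛ̃] before /ɲ/; /ɪ/ → [ɪ̃] before /ɳ/ — each time a vowel is nasalised next to a following nasal.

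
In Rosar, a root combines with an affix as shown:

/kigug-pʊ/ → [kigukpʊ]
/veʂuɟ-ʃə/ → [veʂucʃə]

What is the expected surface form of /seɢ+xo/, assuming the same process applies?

The data show regressive voicing assimilation: /g/ → [k] before /p/; /ɟ/ → [c] before /ʃ/. In each pair only voicing changes, matching the following consonant, while place and manner stay constant.
/ɢ/ is a voiced uvular stop. The following trigger /x/ is voiceless, so /ɢ/ must become voiceless as well.
The voiceless uvular stop is [q], so /ɢ/ → [q].

[seqxo]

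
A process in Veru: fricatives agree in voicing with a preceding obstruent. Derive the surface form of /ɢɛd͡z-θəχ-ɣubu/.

The rule targets /θ/ (voiceless dental fricative), which sits after the trigger /d͡z/ (voiced).
Changing only its voicing to voiced gives [ð] — the voiced dental fricative.
The same rule applies at the second boundary: /ɣ/ → [x] next to /χ/.

[ɢɛd͡zðəχxubu]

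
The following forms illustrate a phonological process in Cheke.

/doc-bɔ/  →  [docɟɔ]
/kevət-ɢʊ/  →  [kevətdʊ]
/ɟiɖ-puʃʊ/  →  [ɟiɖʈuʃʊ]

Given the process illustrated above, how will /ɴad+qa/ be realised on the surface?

[ɴadta]

The data show progressive place assimilation: /b/ → [ɟ] after /c/; /ɢ/ → [d] after /t/; /p/ → [ʈ] after /ɖ/. In each pair only place changes, matching the preceding consonant, while manner and voice stay constant.
/q/ is a voiceless uvular stop. The preceding trigger /d/ is alveolar, so /q/ must become alveolar as well.
A voiceless alveolar stop is [t], so the surface segment is [t].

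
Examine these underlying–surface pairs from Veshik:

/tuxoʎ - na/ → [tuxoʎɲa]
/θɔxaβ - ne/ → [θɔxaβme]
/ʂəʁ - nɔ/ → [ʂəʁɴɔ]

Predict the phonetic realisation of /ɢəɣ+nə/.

[ɢəɣŋə]

The data show progressive place assimilation: /n/ → [ɲ] after /ʎ/; /n/ → [m] after /β/; /n/ → [ɴ] after /ʁ/. In each pair only place changes, matching the preceding consonant, while manner and voice stay constant.
The rule targets /n/ (voiced alveolar nasal), which sits after the trigger /ɣ/ (velar).
Changing only its place to velar gives [ŋ] — the voiced velar nasal.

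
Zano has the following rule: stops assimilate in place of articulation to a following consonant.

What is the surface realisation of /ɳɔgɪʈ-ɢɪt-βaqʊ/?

The rule targets /ʈ/ (voiceless retroflex stop), which sits before the trigger /ɢ/ (uvular).
A voiceless uvular stop is [q], so the surface segment is [q].
At the second juncture, /t/ likewise becomes [p] adjacent to /β/.

[ɳɔgɪqɢɪpβaqʊ]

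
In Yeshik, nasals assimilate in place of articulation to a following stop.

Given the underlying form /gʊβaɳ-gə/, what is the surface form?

The rule targets /ɳ/ (voiced retroflex nasal), which sits before the trigger /g/ (velar).
The voiced velar nasal is [ŋ], so /ɳ/ → [ŋ].

[gʊβaŋgə]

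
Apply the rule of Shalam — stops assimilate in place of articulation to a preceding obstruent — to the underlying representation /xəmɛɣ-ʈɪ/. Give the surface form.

The rule targets /ʈ/ (voiceless retroflex stop), which sits after the trigger /ɣ/ (velar).
The voiceless velar stop is [k], so /ʈ/ → [k].

[xəmɛɣkɪ]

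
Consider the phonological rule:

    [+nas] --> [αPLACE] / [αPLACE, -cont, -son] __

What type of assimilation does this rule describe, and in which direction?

progressive place assimilation

The rule copies the place features (abbreviated [PLACE]) from the environment onto the target, so the assimilating feature is place.
The conditioning segment sits to the left of the focus bar, meaning the trigger precedes the segment that changes — progressive assimilation.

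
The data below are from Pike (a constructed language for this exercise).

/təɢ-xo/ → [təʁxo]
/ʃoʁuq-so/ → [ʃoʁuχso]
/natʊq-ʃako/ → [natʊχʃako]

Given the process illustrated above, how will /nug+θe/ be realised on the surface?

[nuɣθe]

The data show regressive manner assimilation: /ɢ/ → [ʁ] before /x/; /q/ → [χ] before /s/; /q/ → [χ] before /ʃ/. In each pair only manner changes, matching the following consonant, while place and voice stay constant.
/g/ is a voiced velar stop. The following trigger /θ/ is a fricative, so /g/ must become a fricative as well.
A voiced velar fricative is [ɣ], so the surface segment is [ɣ].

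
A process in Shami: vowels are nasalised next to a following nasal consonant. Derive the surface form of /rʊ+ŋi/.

[rʊ̃ŋi]

/ʊ/ sits next to the nasal /ŋ/ and is therefore nasalised to [ʊ̃].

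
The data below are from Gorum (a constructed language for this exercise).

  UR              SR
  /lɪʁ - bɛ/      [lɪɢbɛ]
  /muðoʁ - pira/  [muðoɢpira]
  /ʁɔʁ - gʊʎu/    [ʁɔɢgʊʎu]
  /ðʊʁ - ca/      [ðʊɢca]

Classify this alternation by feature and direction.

Comparing underlying and surface forms, /ʁ/ → [ɢ] is the alternation; the neighbouring /b/ is constant.
The change fricative → stop matches the manner of the following /b/, identifying this as manner assimilation.
Place and voice are unchanged, so the assimilation is partial, not total.
Checking the remaining alternations: /ʁ/ → [ɢ] before /p/ (fricative → stop, matching a stop); /ʁ/ → [ɢ] before /g/ (fricative → stop, matching a stop); /ʁ/ → [ɢ] before /c/ (fricative → stop, matching a stop) — only manner changes, and always toward the following segment.
The trigger is the following segment, so the direction is regressive (anticipatory).

regressive manner assimilation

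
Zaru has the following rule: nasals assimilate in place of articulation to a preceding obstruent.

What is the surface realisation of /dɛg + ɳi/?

The rule targets /ɳ/ (voiced retroflex nasal), which sits after the trigger /g/ (velar).
The voiced velar nasal is [ŋ], so /ɳ/ → [ŋ].

[dɛgŋi]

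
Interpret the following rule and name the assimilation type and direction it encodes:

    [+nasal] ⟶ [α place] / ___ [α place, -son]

The rule copies the place features (abbreviated [place]) from the environment onto the target, so the assimilating feature is place.
The conditioning segment sits to the right of the focus bar, meaning the trigger follows the segment that changes — regressive assimilation.

regressive place assimilation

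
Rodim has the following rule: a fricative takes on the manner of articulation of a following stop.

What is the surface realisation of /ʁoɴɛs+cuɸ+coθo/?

/s/ is a voiceless alveolar fricative. The following trigger /c/ is a stop, so /s/ must become a stop as well.
A voiceless alveolar stop is [t], so the surface segment is [t].
The same rule applies at the second boundary: /ɸ/ → [p] next to /c/.

[ʁoɴɛtcupcoθo]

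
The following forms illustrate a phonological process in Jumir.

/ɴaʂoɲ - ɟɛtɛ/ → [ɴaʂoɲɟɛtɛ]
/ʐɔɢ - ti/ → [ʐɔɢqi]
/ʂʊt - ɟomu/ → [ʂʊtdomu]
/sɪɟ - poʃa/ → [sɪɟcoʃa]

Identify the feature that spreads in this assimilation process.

Comparing underlying and surface forms, /t/ → [q] is the alternation; the neighbouring /ɢ/ is constant.
The change alveolar → uvular matches the place of the preceding /ɢ/, identifying this as place assimilation.
The other alternating forms pattern the same way: /ɟ/ → [d] after /t/ (palatal → alveolar, matching alveolar); /p/ → [c] after /ɟ/ (bilabial → palatal, matching palatal) — only place changes, and always toward the preceding segment.
Nothing changes in [ɴaʂoɲɟɛtɛ]: there the adjacent consonants already agree in place (/ɟ/ and /ɲ/ are both palatal), so this form is consistent with the same rule.

place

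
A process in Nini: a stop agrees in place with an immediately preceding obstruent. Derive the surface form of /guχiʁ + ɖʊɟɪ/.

/ɖ/ is a voiced retroflex stop. The preceding trigger /ʁ/ is uvular, so /ɖ/ must become uvular as well.
The voiced uvular stop is [ɢ], so /ɖ/ → [ɢ].

[guχiʁɢʊɟɪ]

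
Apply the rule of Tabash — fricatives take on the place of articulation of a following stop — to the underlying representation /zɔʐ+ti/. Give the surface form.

[zɔzti]

The rule targets /ʐ/ (voiced retroflex fricative), which sits before the trigger /t/ (alveolar).
The voiced alveolar fricative is [z], so /ʐ/ → [z].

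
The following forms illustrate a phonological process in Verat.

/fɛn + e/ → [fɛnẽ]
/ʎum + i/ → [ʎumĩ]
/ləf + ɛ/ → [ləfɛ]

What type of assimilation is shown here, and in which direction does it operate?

progressive nasality assimilation (vowel nasalisation)

The vowel /e/ surfaces as nasalised [ẽ] next to the preceding nasal /n/ — it has acquired the [+nasal] feature of its neighbour.
The other form shows the same pattern: /i/ → [ĩ] after /m/ — each time a vowel is nasalised next to a preceding nasal.
No change occurs in [ləfɛ] because the vowel at the boundary is adjacent to an oral consonant, not a nasal (/ɛ/ next to /f/).
Because the conditioning nasal is to the left of the vowel that changes, the process is progressive (perseverative).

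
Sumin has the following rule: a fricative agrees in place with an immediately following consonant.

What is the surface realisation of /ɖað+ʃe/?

[ɖaʒʃe]

The rule targets /ð/ (voiced dental fricative), which sits before the trigger /ʃ/ (postalveolar).
Changing only its place to postalveolar gives [ʒ] — the voiced postalveolar fricative.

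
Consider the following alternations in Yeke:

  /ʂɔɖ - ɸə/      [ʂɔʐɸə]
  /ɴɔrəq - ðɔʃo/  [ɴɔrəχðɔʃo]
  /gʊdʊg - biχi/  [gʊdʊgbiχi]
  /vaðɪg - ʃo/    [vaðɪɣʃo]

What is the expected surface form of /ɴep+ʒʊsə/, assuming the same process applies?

[ɴeɸʒʊsə]

The data show regressive manner assimilation: /ɖ/ → [ʐ] before /ɸ/; /q/ → [χ] before /ð/; /g/ → [ɣ] before /ʃ/. In each pair only manner changes, matching the following consonant, while place and voice stay constant.
No alternation appears in [gʊdʊgbiχi]: there the adjacent consonants already agree in manner (/g/ and /b/ are both stops), so this form is consistent with the same rule.
/p/ is a voiceless bilabial stop. The following trigger /ʒ/ is a fricative, so /p/ must become a fricative as well.
A voiceless bilabial fricative is [ɸ], so the surface segment is [ɸ].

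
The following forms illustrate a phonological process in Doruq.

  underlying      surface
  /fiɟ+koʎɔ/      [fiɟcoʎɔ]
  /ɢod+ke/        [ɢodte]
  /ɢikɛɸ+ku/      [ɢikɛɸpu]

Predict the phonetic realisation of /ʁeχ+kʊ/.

[ʁeχqʊ]

The data show progressive place assimilation: /k/ → [c] after /ɟ/; /k/ → [t] after /d/; /k/ → [p] after /ɸ/. In each pair only place changes, matching the preceding consonant, while manner and voice stay constant.
/k/ is a voiceless velar stop. The preceding trigger /χ/ is uvular, so /k/ must become uvular as well.
The voiceless uvular stop is [q], so /k/ → [q].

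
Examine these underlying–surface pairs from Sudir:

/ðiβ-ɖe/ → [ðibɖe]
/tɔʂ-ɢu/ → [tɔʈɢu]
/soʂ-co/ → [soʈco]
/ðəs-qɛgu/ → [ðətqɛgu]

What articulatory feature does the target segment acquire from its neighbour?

manner

Comparing underlying and surface forms, /β/ → [b] is the alternation; the neighbouring /ɖ/ is constant.
The change fricative → stop matches the manner of the following /ɖ/, identifying this as manner assimilation.
The same holds elsewhere in the data: /ʂ/ → [ʈ] before /ɢ/ (fricative → stop, matching a stop); /ʂ/ → [ʈ] before /c/ (fricative → stop, matching a stop); /s/ → [t] before /q/ (fricative → stop, matching a stop) — only manner changes, and always toward the following segment.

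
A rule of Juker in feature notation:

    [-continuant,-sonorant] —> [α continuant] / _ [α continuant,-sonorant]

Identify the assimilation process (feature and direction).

regressive manner assimilation

The shared variable α links the value of [continuant] on the target to that of the neighbouring obstruent. [continuant] distinguishes stops from fricatives — a manner-of-articulation feature — so this is manner assimilation.
The conditioning segment sits to the right of the focus bar, meaning the trigger follows the segment that changes — regressive assimilation.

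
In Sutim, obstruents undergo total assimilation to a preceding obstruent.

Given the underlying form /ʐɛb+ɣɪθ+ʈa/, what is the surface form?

/ɣ/ is the segment targeted by the rule; it sits immediately after /b/, so it assimilates completely and surfaces as [b].
The same rule applies at the second boundary: /ʈ/ → [θ] next to /θ/.

[ʐɛbbɪθθa]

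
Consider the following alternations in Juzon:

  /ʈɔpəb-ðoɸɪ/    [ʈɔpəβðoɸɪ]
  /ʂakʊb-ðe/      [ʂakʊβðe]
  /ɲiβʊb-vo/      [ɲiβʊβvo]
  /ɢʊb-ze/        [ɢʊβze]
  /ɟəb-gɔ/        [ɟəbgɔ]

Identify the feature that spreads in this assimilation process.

manner

The segment that alternates is /b/, which surfaces as [β] when adjacent to /ð/.
The change stop → fricative matches the manner of the following /ð/, identifying this as manner assimilation.
The other alternating forms pattern the same way: /b/ → [β] before /v/ (stop → fricative, matching a fricative); /b/ → [β] before /z/ (stop → fricative, matching a fricative) — only manner changes, and always toward the following segment.
No alternation appears in [ɟəbgɔ]: there the adjacent consonants already agree in manner (/b/ and /g/ are both stops), so this form is consistent with the same rule.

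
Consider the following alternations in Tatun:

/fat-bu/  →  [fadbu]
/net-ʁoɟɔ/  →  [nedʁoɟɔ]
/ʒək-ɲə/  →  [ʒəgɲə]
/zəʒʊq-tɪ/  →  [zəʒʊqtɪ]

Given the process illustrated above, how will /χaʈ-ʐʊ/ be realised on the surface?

[χaɖʐʊ]

The data show regressive voicing assimilation: /t/ → [d] before /b/; /t/ → [d] before /ʁ/; /k/ → [g] before /ɲ/. In each pair only voicing changes, matching the following consonant, while place and manner stay constant.
Nothing changes in [zəʒʊqtɪ]: there the adjacent consonants already agree in voicing (/q/ and /t/ are both voiceless), so this form is consistent with the same rule.
/ʈ/ is a voiceless retroflex stop. The following trigger /ʐ/ is voiced, so /ʈ/ must become voiced as well.
Changing only its voicing to voiced gives [ɖ] — the voiced retroflex stop.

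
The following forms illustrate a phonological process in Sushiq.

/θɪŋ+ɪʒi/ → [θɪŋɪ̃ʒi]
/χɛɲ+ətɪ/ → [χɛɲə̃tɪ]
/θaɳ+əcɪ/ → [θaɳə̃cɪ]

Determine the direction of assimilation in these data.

progressive

The vowel /ɪ/ surfaces as nasalised [ɪ̃] next to the preceding nasal /ŋ/ — it has acquired the [+nasal] feature of its neighbour.
The other forms show the same pattern: /ə/ → [ə̃] after /ɲ/; /ə/ → [ə̃] after /ɳ/ — each time a vowel is nasalised next to a preceding nasal.
Because the conditioning nasal is to the left of the vowel that changes, the process is progressive (perseverative).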